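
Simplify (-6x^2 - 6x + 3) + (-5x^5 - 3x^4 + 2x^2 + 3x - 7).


Align terms by degree and add:
  -6x^2 - 6x + 3
  -5x^5 - 3x^4 + 2x^2 + 3x - 7
= -5x^5 - 3x^4 - 4x^2 - 3x - 4


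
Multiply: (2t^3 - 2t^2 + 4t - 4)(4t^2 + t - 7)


Distribute each term of the first polynomial:
  (2t^3)(4t^2 + t - 7) = 8t^5 + 2t^4 - 14t^3
  (-2t^2)(4t^2 + t - 7) = -8t^4 - 2t^3 + 14t^2
  (4t)(4t^2 + t - 7) = 16t^3 + 4t^2 - 28t
  (-4)(4t^2 + t - 7) = -16t^2 - 4t + 28
Sum: 8t^5 - 6t^4 + 2t^2 - 32t + 28


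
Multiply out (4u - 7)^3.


Expand (4u - 7)^3 by repeated multiplication:
  (4u - 7)^2 = 16u^2 - 56u + 49
= 64u^3 - 336u^2 + 588u - 343


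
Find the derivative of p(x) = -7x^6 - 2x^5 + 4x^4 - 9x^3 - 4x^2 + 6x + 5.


Apply the power rule term by term:
  d/dx(-7x^6) = -42x^5
  d/dx(-2x^5) = -10x^4
  d/dx(4x^4) = 16x^3
  d/dx(-9x^3) = -27x^2
  d/dx(-4x^2) = -8x
  d/dx(6x) = 6
  d/dx(5) = 0
p'(x) = -42x^5 - 10x^4 + 16x^3 - 27x^2 - 8x + 6


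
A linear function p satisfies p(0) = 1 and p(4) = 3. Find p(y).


p(y) = my + b. Using p(0)=1, p(4)=3:
m = (1 - 3)/(0 - 4) = -2/-4 = 1/2
b = 1 - m*(0) = 1 = 1
p(y) = (1/2)y + 1


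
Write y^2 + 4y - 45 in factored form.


Roots satisfy r1 + r2 = -b/a = -4 and r1*r2 = c/a = -45.
So r1 = 5, r2 = -9.
y^2 + 4y - 45 = (y - r1)(y - r2) = (y - 5)(y + 9)


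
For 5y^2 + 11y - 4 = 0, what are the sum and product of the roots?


For ay^2+by+c=0: sum = -b/a, product = c/a.
a=5, b=11, c=-4
Sum = -(11)/5 = -11/5
Product = (-4)/5 = -4/5


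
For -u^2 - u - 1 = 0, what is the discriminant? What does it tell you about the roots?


D = b^2 - 4ac = (-1)^2 - 4(-1)(-1) = 1 - 4 = -3
Since D < 0: two complex conjugate roots (no real roots)


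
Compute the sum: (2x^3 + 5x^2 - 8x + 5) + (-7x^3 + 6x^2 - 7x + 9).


Align terms by degree and add:
  2x^3 + 5x^2 - 8x + 5
  -7x^3 + 6x^2 - 7x + 9
= -5x^3 + 11x^2 - 15x + 14


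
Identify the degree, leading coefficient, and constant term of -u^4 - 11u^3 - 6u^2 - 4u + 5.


Highest power of u is 4, with coefficient -1. Constant term is 5.
Degree = 4, leading coefficient = -1, constant term = 5


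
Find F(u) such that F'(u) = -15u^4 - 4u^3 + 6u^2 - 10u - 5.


Reverse power rule on each term:
  ∫ -15u^4 du = -3u^5
  ∫ -4u^3 du = -u^4
  ∫ 6u^2 du = 2u^3
  ∫ -10u du = -5u^2
  ∫ -5 du = -5u
F(u) = -3u^5 - u^4 + 2u^3 - 5u^2 - 5u + C


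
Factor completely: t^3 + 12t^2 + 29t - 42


Try integer roots (divisors of -42). t=-7: p(-7)=0.
Divide out (t + 7): quotient is t^2 + 5t - 6.
Factor the quadratic: (t + 6)(t - 1)
Result: (t + 7)(t + 6)(t - 1)


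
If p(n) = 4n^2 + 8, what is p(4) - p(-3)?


p(4) = 72
p(-3) = 44
p(4) - p(-3) = 72 - 44 = 28


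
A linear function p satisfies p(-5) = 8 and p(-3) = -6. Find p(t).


p(t) = mt + b. Using p(-5)=8, p(-3)=-6:
m = (8 + 6)/(-5 + 3) = 14/-2 = -7
b = 8 - m*(-5) = 8 - 35 = -27
p(t) = -7t - 27


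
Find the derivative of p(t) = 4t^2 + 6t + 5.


Apply the power rule term by term:
  d/dt(4t^2) = 8t
  d/dt(6t) = 6
  d/dt(5) = 0
p'(t) = 8t + 6


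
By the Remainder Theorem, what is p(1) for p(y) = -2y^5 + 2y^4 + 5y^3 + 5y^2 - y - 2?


By the Remainder Theorem, the remainder equals p(1):
  -2*(1)^5 = -2
  2*(1)^4 = 2
  5*(1)^3 = 5
  5*(1)^2 = 5
  -1*(1)^1 = -1
  constant: -2
Sum: -2 + 2 + 5 + 5 - 1 - 2 = 7


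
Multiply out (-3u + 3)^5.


Expand (-3u + 3)^5 by repeated multiplication:
  (-3u + 3)^2 = 9u^2 - 18u + 9
  (-3u + 3)^3 = -27u^3 + 81u^2 - 81u + 27
  (-3u + 3)^4 = 81u^4 - 324u^3 + 486u^2 - 324u + 81
= -243u^5 + 1215u^4 - 2430u^3 + 2430u^2 - 1215u + 243


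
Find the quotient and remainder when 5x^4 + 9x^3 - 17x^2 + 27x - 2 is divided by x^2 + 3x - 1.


(5x^4 + 9x^3 - 17x^2 + 27x - 2) / (x^2 + 3x - 1)
Step 1: 5x^2 * (x^2 + 3x - 1) = 5x^4 + 15x^3 - 5x^2; subtract.
Step 2: -6x * (x^2 + 3x - 1) = -6x^3 - 18x^2 + 6x; subtract.
Step 3: 6 * (x^2 + 3x - 1) = 6x^2 + 18x - 6; subtract.
Quotient: 5x^2 - 6x + 6, Remainder: 3x + 4


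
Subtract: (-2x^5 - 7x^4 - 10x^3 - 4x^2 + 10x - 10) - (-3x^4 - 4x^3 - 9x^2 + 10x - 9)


Distribute the minus sign:
  (-2x^5 - 7x^4 - 10x^3 - 4x^2 + 10x - 10)
- (-3x^4 - 4x^3 - 9x^2 + 10x - 9)
Negate second polynomial: 3x^4 + 4x^3 + 9x^2 - 10x + 9
Add: -2x^5 - 4x^4 - 6x^3 + 5x^2 - 1


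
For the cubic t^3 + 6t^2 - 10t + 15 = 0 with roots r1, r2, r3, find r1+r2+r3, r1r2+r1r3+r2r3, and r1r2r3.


Monic cubic t^3+bt^2+ct+d=0: sum=-b, pairwise sum=c, product=-d.
b=6, c=-10, d=15
r1+r2+r3 = -6
r1r2+r1r3+r2r3 = -10
r1r2r3 = -15


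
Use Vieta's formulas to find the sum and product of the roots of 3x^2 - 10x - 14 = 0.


For ax^2+bx+c=0: sum = -b/a, product = c/a.
a=3, b=-10, c=-14
Sum = -(-10)/3 = 10/3
Product = (-14)/3 = -14/3


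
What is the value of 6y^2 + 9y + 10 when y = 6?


Using direct substitution:
  6 * (6)^2 = 216
  9 * (6)^1 = 54
  constant: 10
Sum = 216 + 54 + 10 = 280


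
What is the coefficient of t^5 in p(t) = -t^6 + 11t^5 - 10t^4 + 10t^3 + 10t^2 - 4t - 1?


Read off the coefficient of t^5: 11


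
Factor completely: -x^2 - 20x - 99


Roots satisfy r1 + r2 = -b/a = -20 and r1*r2 = c/a = 99.
So r1 = -11, r2 = -9.
-x^2 - 20x - 99 = -(x - r1)(x - r2) = -(x + 11)(x + 9)


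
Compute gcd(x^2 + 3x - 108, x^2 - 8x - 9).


Factor each:
  x^2 + 3x - 108 = (x - 9)(x + 12)
  x^2 - 8x - 9 = (x - 9)(x + 1)
Common monic factor: x - 9


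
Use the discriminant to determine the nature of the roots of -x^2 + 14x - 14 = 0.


D = b^2 - 4ac = (14)^2 - 4(-1)(-14) = 196 - 56 = 140
Since D > 0: two distinct irrational roots


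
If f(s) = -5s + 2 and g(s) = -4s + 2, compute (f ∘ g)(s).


Substitute g(s) into f:
f(g(s)) = -5*(-4s + 2) + 2
Expand and combine: 20s - 8


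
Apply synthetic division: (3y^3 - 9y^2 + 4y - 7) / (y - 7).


Synthetic division with c = 7. Coefficients: 3, -9, 4, -7
Bring down 3.
  3 * 7 = 21; 21 - 9 = 12
  12 * 7 = 84; 84 + 4 = 88
  88 * 7 = 616; 616 - 7 = 609
Quotient: 3y^2 + 12y + 88, Remainder: 609


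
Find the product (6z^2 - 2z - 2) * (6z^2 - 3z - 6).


Distribute each term of the first polynomial:
  (6z^2)(6z^2 - 3z - 6) = 36z^4 - 18z^3 - 36z^2
  (-2z)(6z^2 - 3z - 6) = -12z^3 + 6z^2 + 12z
  (-2)(6z^2 - 3z - 6) = -12z^2 + 6z + 12
Sum: 36z^4 - 30z^3 - 42z^2 + 18z + 12


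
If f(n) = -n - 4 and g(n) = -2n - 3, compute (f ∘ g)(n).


Substitute g(n) into f:
f(g(n)) = -1*(-2n - 3) + (-4)
Expand and combine: 2n - 1


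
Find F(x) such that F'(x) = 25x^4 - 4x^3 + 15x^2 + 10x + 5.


Reverse power rule on each term:
  ∫ 25x^4 dx = 5x^5
  ∫ -4x^3 dx = -x^4
  ∫ 15x^2 dx = 5x^3
  ∫ 10x dx = 5x^2
  ∫ 5 dx = 5x
F(x) = 5x^5 - x^4 + 5x^3 + 5x^2 + 5x + C


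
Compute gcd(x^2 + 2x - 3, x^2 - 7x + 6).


Factor each:
  x^2 + 2x - 3 = (x - 1)(x + 3)
  x^2 - 7x + 6 = (x - 1)(x - 6)
Common monic factor: x - 1


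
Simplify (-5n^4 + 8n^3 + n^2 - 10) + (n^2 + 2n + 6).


Align terms by degree and add:
  -5n^4 + 8n^3 + n^2 - 10
+ n^2 + 2n + 6
= -5n^4 + 8n^3 + 2n^2 + 2n - 4


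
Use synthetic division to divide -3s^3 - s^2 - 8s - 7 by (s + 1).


Synthetic division with c = -1. Coefficients: -3, -1, -8, -7
Bring down -3.
  -3 * -1 = 3; 3 - 1 = 2
  2 * -1 = -2; -2 - 8 = -10
  -10 * -1 = 10; 10 - 7 = 3
Quotient: -3s^2 + 2s - 10, Remainder: 3


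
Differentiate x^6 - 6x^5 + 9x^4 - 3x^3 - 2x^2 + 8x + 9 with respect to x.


Apply the power rule term by term:
  d/dx(x^6) = 6x^5
  d/dx(-6x^5) = -30x^4
  d/dx(9x^4) = 36x^3
  d/dx(-3x^3) = -9x^2
  d/dx(-2x^2) = -4x
  d/dx(8x) = 8
  d/dx(9) = 0
p'(x) = 6x^5 - 30x^4 + 36x^3 - 9x^2 - 4x + 8


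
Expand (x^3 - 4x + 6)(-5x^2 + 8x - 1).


Distribute each term of the first polynomial:
  (x^3)(-5x^2 + 8x - 1) = -5x^5 + 8x^4 - x^3
  (-4x)(-5x^2 + 8x - 1) = 20x^3 - 32x^2 + 4x
  (6)(-5x^2 + 8x - 1) = -30x^2 + 48x - 6
Sum: -5x^5 + 8x^4 + 19x^3 - 62x^2 + 52x - 6


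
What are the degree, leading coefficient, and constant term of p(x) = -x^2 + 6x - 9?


Highest power of x is 2, with coefficient -1. Constant term is -9.
Degree = 2, leading coefficient = -1, constant term = -9


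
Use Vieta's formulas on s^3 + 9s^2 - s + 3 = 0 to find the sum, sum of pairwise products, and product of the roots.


Monic cubic s^3+bs^2+cs+d=0: sum=-b, pairwise sum=c, product=-d.
b=9, c=-1, d=3
r1+r2+r3 = -9
r1r2+r1r3+r2r3 = -1
r1r2r3 = -3


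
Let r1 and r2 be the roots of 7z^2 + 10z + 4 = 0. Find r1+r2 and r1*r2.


For az^2+bz+c=0: sum = -b/a, product = c/a.
a=7, b=10, c=4
Sum = -(10)/7 = -10/7
Product = (4)/7 = 4/7


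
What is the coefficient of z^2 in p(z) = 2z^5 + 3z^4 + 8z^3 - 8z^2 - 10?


Read off the coefficient of z^2: -8


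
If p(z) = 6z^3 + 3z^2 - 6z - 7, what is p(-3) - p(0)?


p(-3) = -124
p(0) = -7
p(-3) - p(0) = -124 + 7 = -117


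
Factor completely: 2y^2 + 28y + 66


Roots satisfy r1 + r2 = -b/a = -14 and r1*r2 = c/a = 33.
So r1 = -11, r2 = -3.
2y^2 + 28y + 66 = 2(y - r1)(y - r2) = 2(y + 11)(y + 3)


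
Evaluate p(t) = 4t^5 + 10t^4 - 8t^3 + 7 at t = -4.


Using direct substitution:
  4 * (-4)^5 = -4096
  10 * (-4)^4 = 2560
  -8 * (-4)^3 = 512
  0 * (-4)^2 = 0
  0 * (-4)^1 = 0
  constant: 7
Sum = -4096 + 2560 + 512 + 0 + 0 + 7 = -1017


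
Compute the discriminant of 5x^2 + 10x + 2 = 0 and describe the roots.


D = b^2 - 4ac = (10)^2 - 4(5)(2) = 100 - 40 = 60
Since D > 0: two distinct irrational roots


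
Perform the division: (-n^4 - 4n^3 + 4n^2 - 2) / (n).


(-n^4 - 4n^3 + 4n^2 - 2) / (n)
Step 1: -n^3 * (n) = -n^4; subtract.
Step 2: -4n^2 * (n) = -4n^3; subtract.
Step 3: 4n * (n) = 4n^2; subtract.
Step 4: 0 * (n) = 0; subtract.
Quotient: -n^3 - 4n^2 + 4n, Remainder: -2


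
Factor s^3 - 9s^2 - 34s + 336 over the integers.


Try integer roots (divisors of 336). s=7: p(7)=0.
Divide out (s - 7): quotient is s^2 - 2s - 48.
Factor the quadratic: (s + 6)(s - 8)
Result: (s - 7)(s + 6)(s - 8)


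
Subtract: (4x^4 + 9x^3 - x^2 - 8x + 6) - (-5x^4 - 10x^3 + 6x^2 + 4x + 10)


Distribute the minus sign:
  (4x^4 + 9x^3 - x^2 - 8x + 6)
- (-5x^4 - 10x^3 + 6x^2 + 4x + 10)
Negate second polynomial: 5x^4 + 10x^3 - 6x^2 - 4x - 10
Add: 9x^4 + 19x^3 - 7x^2 - 12x - 4


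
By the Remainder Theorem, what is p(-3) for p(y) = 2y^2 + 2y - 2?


By the Remainder Theorem, the remainder equals p(-3):
  2*(-3)^2 = 18
  2*(-3)^1 = -6
  constant: -2
Sum: 18 - 6 - 2 = 10


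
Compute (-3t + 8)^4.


Expand (-3t + 8)^4 by repeated multiplication:
  (-3t + 8)^2 = 9t^2 - 48t + 64
  (-3t + 8)^3 = -27t^3 + 216t^2 - 576t + 512
= 81t^4 - 864t^3 + 3456t^2 - 6144t + 4096


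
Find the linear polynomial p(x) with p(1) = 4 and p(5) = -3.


p(x) = mx + b. Using p(1)=4, p(5)=-3:
m = (4 + 3)/(1 - 5) = 7/-4 = -7/4
b = 4 - m*(1) = 4 + 7/4 = 23/4
p(x) = -(7/4)x + (23/4)


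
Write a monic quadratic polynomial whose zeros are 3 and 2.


p(x) = (x - 3)(x - 2)
Expand: x^2 - 5x + 6


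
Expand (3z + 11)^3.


Expand (3z + 11)^3 by repeated multiplication:
  (3z + 11)^2 = 9z^2 + 66z + 121
= 27z^3 + 297z^2 + 1089z + 1331


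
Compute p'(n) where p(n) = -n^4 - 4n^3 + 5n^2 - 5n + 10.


Apply the power rule term by term:
  d/dn(-n^4) = -4n^3
  d/dn(-4n^3) = -12n^2
  d/dn(5n^2) = 10n
  d/dn(-5n) = -5
  d/dn(10) = 0
p'(n) = -4n^3 - 12n^2 + 10n - 5


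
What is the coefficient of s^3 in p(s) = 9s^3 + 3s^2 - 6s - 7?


Read off the coefficient of s^3: 9


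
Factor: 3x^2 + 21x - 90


Roots satisfy r1 + r2 = -b/a = -7 and r1*r2 = c/a = -30.
So r1 = -10, r2 = 3.
3x^2 + 21x - 90 = 3(x - r1)(x - r2) = 3(x + 10)(x - 3)


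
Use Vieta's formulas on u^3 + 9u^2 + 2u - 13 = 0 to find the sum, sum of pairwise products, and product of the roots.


Monic cubic u^3+bu^2+cu+d=0: sum=-b, pairwise sum=c, product=-d.
b=9, c=2, d=-13
r1+r2+r3 = -9
r1r2+r1r3+r2r3 = 2
r1r2r3 = 13


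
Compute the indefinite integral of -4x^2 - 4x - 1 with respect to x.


Reverse power rule on each term:
  ∫ -4x^2 dx = -(4/3)x^3
  ∫ -4x dx = -2x^2
  ∫ -1 dx = -x
F(x) = -(4/3)x^3 - 2x^2 - x + C


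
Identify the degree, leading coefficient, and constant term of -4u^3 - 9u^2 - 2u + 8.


Highest power of u is 3, with coefficient -4. Constant term is 8.
Degree = 3, leading coefficient = -4, constant term = 8


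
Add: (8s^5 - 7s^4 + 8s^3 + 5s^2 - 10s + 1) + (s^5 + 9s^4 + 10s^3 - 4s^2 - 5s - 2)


Align terms by degree and add:
  8s^5 - 7s^4 + 8s^3 + 5s^2 - 10s + 1
+ s^5 + 9s^4 + 10s^3 - 4s^2 - 5s - 2
= 9s^5 + 2s^4 + 18s^3 + s^2 - 15s - 1


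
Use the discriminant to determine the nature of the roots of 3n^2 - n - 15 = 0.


D = b^2 - 4ac = (-1)^2 - 4(3)(-15) = 1 + 180 = 181
Since D > 0: two distinct irrational roots


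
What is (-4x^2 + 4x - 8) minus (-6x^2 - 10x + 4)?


Distribute the minus sign:
  (-4x^2 + 4x - 8)
- (-6x^2 - 10x + 4)
Negate second polynomial: 6x^2 + 10x - 4
Add: 2x^2 + 14x - 12


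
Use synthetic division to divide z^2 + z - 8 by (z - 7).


Synthetic division with c = 7. Coefficients: 1, 1, -8
Bring down 1.
  1 * 7 = 7; 7 + 1 = 8
  8 * 7 = 56; 56 - 8 = 48
Quotient: z + 8, Remainder: 48


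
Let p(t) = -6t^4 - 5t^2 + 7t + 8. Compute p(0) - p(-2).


p(0) = 8
p(-2) = -122
p(0) - p(-2) = 8 + 122 = 130


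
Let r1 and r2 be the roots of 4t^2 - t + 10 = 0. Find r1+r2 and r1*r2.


For at^2+bt+c=0: sum = -b/a, product = c/a.
a=4, b=-1, c=10
Sum = -(-1)/4 = 1/4
Product = (10)/4 = 5/2


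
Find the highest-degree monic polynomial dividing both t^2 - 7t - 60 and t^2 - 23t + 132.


Factor each:
  t^2 - 7t - 60 = (t - 12)(t + 5)
  t^2 - 23t + 132 = (t - 12)(t - 11)
Common monic factor: t - 12


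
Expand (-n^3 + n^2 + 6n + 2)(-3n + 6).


Distribute each term of the first polynomial:
  (-n^3)(-3n + 6) = 3n^4 - 6n^3
  (n^2)(-3n + 6) = -3n^3 + 6n^2
  (6n)(-3n + 6) = -18n^2 + 36n
  (2)(-3n + 6) = -6n + 12
Sum: 3n^4 - 9n^3 - 12n^2 + 30n + 12


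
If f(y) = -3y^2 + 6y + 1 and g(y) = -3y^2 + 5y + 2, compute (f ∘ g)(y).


Substitute g(y) into f:
f(g(y)) = -3*(-3y^2 + 5y + 2)^2 + 6*(-3y^2 + 5y + 2) + 1
(-3y^2 + 5y + 2)^2 = 9y^4 - 30y^3 + 13y^2 + 20y + 4
Expand and combine: -27y^4 + 90y^3 - 57y^2 - 30y + 1


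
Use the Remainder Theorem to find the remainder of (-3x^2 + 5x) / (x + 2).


By the Remainder Theorem, the remainder equals p(-2):
  -3*(-2)^2 = -12
  5*(-2)^1 = -10
  constant: 0
Sum: -12 - 10 + 0 = -22


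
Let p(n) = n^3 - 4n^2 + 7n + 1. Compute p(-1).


Using direct substitution:
  1 * (-1)^3 = -1
  -4 * (-1)^2 = -4
  7 * (-1)^1 = -7
  constant: 1
Sum = -1 - 4 - 7 + 1 = -11


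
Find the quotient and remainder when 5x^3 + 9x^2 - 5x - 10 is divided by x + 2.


(5x^3 + 9x^2 - 5x - 10) / (x + 2)
Step 1: 5x^2 * (x + 2) = 5x^3 + 10x^2; subtract.
Step 2: -x * (x + 2) = -x^2 - 2x; subtract.
Step 3: -3 * (x + 2) = -3x - 6; subtract.
Quotient: 5x^2 - x - 3, Remainder: -4


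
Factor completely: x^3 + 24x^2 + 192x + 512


Try integer roots (divisors of 512). x=-8: p(-8)=0.
Divide out (x + 8): quotient is x^2 + 16x + 64.
Factor the quadratic: (x + 8)(x + 8)
Result: (x + 8)(x + 8)(x + 8)


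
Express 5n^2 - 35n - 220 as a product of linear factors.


Roots satisfy r1 + r2 = -b/a = 7 and r1*r2 = c/a = -44.
So r1 = 11, r2 = -4.
5n^2 - 35n - 220 = 5(n - r1)(n - r2) = 5(n - 11)(n + 4)


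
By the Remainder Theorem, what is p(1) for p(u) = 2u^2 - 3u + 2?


By the Remainder Theorem, the remainder equals p(1):
  2*(1)^2 = 2
  -3*(1)^1 = -3
  constant: 2
Sum: 2 - 3 + 2 = 1


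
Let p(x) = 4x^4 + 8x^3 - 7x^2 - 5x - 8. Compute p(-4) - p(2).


p(-4) = 412
p(2) = 82
p(-4) - p(2) = 412 - 82 = 330


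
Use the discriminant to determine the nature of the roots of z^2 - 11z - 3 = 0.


D = b^2 - 4ac = (-11)^2 - 4(1)(-3) = 121 + 12 = 133
Since D > 0: two distinct irrational roots


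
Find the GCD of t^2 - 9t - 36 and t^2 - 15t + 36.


Factor each:
  t^2 - 9t - 36 = (t - 12)(t + 3)
  t^2 - 15t + 36 = (t - 12)(t - 3)
Common monic factor: t - 12


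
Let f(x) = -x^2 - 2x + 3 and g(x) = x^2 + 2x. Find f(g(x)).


Substitute g(x) into f:
f(g(x)) = -1*(x^2 + 2x)^2 + (-2)*(x^2 + 2x) + 3
(x^2 + 2x)^2 = x^4 + 4x^3 + 4x^2
Expand and combine: -x^4 - 4x^3 - 6x^2 - 4x + 3


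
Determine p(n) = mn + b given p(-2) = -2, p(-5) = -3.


p(n) = mn + b. Using p(-2)=-2, p(-5)=-3:
m = (-2 + 3)/(-2 + 5) = 1/3 = 1/3
b = -2 - m*(-2) = -2 + 2/3 = -4/3
p(n) = (1/3)n - (4/3)


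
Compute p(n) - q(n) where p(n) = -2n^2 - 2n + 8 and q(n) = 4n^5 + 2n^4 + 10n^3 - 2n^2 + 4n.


Distribute the minus sign:
  (-2n^2 - 2n + 8)
- (4n^5 + 2n^4 + 10n^3 - 2n^2 + 4n)
Negate second polynomial: -4n^5 - 2n^4 - 10n^3 + 2n^2 - 4n
Add: -4n^5 - 2n^4 - 10n^3 - 6n + 8


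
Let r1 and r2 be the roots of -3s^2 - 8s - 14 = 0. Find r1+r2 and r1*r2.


For as^2+bs+c=0: sum = -b/a, product = c/a.
a=-3, b=-8, c=-14
Sum = -(-8)/-3 = -8/3
Product = (-14)/-3 = 14/3


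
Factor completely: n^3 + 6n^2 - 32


Try integer roots (divisors of -32). n=-4: p(-4)=0.
Divide out (n + 4): quotient is n^2 + 2n - 8.
Factor the quadratic: (n + 4)(n - 2)
Result: (n + 4)(n + 4)(n - 2)


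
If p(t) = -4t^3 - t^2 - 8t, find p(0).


Using direct substitution:
  -4 * (0)^3 = 0
  -1 * (0)^2 = 0
  -8 * (0)^1 = 0
  constant: 0
Sum = 0 + 0 + 0 + 0 = 0


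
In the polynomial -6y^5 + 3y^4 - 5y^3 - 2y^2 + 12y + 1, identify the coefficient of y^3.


Read off the coefficient of y^3: -5


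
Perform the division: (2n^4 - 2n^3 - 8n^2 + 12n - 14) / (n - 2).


(2n^4 - 2n^3 - 8n^2 + 12n - 14) / (n - 2)
Step 1: 2n^3 * (n - 2) = 2n^4 - 4n^3; subtract.
Step 2: 2n^2 * (n - 2) = 2n^3 - 4n^2; subtract.
Step 3: -4n * (n - 2) = -4n^2 + 8n; subtract.
Step 4: 4 * (n - 2) = 4n - 8; subtract.
Quotient: 2n^3 + 2n^2 - 4n + 4, Remainder: -6


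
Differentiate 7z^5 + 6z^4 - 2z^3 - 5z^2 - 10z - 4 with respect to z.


Apply the power rule term by term:
  d/dz(7z^5) = 35z^4
  d/dz(6z^4) = 24z^3
  d/dz(-2z^3) = -6z^2
  d/dz(-5z^2) = -10z
  d/dz(-10z) = -10
  d/dz(-4) = 0
p'(z) = 35z^4 + 24z^3 - 6z^2 - 10z - 10


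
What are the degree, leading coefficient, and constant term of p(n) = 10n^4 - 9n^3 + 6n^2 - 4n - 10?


Highest power of n is 4, with coefficient 10. Constant term is -10.
Degree = 4, leading coefficient = 10, constant term = -10


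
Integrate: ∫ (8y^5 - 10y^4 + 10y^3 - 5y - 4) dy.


Reverse power rule on each term:
  ∫ 8y^5 dy = (4/3)y^6
  ∫ -10y^4 dy = -2y^5
  ∫ 10y^3 dy = (5/2)y^4
  ∫ -5y dy = -(5/2)y^2
  ∫ -4 dy = -4y
F(y) = (4/3)y^6 - 2y^5 + (5/2)y^4 - (5/2)y^2 - 4y + C


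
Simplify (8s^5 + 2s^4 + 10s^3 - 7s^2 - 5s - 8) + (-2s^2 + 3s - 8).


Align terms by degree and add:
  8s^5 + 2s^4 + 10s^3 - 7s^2 - 5s - 8
  -2s^2 + 3s - 8
= 8s^5 + 2s^4 + 10s^3 - 9s^2 - 2s - 16


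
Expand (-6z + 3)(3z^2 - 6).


Distribute each term of the first polynomial:
  (-6z)(3z^2 - 6) = -18z^3 + 36z
  (3)(3z^2 - 6) = 9z^2 - 18
Sum: -18z^3 + 9z^2 + 36z - 18


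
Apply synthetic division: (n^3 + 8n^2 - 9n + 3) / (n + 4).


Synthetic division with c = -4. Coefficients: 1, 8, -9, 3
Bring down 1.
  1 * -4 = -4; -4 + 8 = 4
  4 * -4 = -16; -16 - 9 = -25
  -25 * -4 = 100; 100 + 3 = 103
Quotient: n^2 + 4n - 25, Remainder: 103


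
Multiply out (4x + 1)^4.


Expand (4x + 1)^4 by repeated multiplication:
  (4x + 1)^2 = 16x^2 + 8x + 1
  (4x + 1)^3 = 64x^3 + 48x^2 + 12x + 1
= 256x^4 + 256x^3 + 96x^2 + 16x + 1


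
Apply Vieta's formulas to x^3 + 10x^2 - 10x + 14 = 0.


Monic cubic x^3+bx^2+cx+d=0: sum=-b, pairwise sum=c, product=-d.
b=10, c=-10, d=14
r1+r2+r3 = -10
r1r2+r1r3+r2r3 = -10
r1r2r3 = -14


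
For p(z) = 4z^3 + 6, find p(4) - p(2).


p(4) = 262
p(2) = 38
p(4) - p(2) = 262 - 38 = 224


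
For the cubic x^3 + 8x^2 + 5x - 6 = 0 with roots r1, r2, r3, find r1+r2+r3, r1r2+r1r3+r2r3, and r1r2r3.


Monic cubic x^3+bx^2+cx+d=0: sum=-b, pairwise sum=c, product=-d.
b=8, c=5, d=-6
r1+r2+r3 = -8
r1r2+r1r3+r2r3 = 5
r1r2r3 = 6


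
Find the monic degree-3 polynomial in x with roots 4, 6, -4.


p(x) = (x - 4)(x - 6)(x + 4)
Expand: x^3 - 6x^2 - 16x + 96


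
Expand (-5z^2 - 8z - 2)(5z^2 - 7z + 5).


Distribute each term of the first polynomial:
  (-5z^2)(5z^2 - 7z + 5) = -25z^4 + 35z^3 - 25z^2
  (-8z)(5z^2 - 7z + 5) = -40z^3 + 56z^2 - 40z
  (-2)(5z^2 - 7z + 5) = -10z^2 + 14z - 10
Sum: -25z^4 - 5z^3 + 21z^2 - 26z - 10


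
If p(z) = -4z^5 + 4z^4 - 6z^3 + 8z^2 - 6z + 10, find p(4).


Using direct substitution:
  -4 * (4)^5 = -4096
  4 * (4)^4 = 1024
  -6 * (4)^3 = -384
  8 * (4)^2 = 128
  -6 * (4)^1 = -24
  constant: 10
Sum = -4096 + 1024 - 384 + 128 - 24 + 10 = -3342


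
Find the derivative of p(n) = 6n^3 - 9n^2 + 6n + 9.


Apply the power rule term by term:
  d/dn(6n^3) = 18n^2
  d/dn(-9n^2) = -18n
  d/dn(6n) = 6
  d/dn(9) = 0
p'(n) = 18n^2 - 18n + 6


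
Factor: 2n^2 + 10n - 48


Roots satisfy r1 + r2 = -b/a = -5 and r1*r2 = c/a = -24.
So r1 = -8, r2 = 3.
2n^2 + 10n - 48 = 2(n - r1)(n - r2) = 2(n + 8)(n - 3)


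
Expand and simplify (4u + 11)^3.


Expand (4u + 11)^3 by repeated multiplication:
  (4u + 11)^2 = 16u^2 + 88u + 121
= 64u^3 + 528u^2 + 1452u + 1331


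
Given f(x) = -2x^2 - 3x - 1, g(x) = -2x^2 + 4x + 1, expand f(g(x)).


Substitute g(x) into f:
f(g(x)) = -2*(-2x^2 + 4x + 1)^2 + (-3)*(-2x^2 + 4x + 1) + (-1)
(-2x^2 + 4x + 1)^2 = 4x^4 - 16x^3 + 12x^2 + 8x + 1
Expand and combine: -8x^4 + 32x^3 - 18x^2 - 28x - 6


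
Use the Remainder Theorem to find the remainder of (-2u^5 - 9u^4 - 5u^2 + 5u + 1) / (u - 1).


By the Remainder Theorem, the remainder equals p(1):
  -2*(1)^5 = -2
  -9*(1)^4 = -9
  0*(1)^3 = 0
  -5*(1)^2 = -5
  5*(1)^1 = 5
  constant: 1
Sum: -2 - 9 + 0 - 5 + 5 + 1 = -10


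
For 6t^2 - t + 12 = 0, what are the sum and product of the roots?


For at^2+bt+c=0: sum = -b/a, product = c/a.
a=6, b=-1, c=12
Sum = -(-1)/6 = 1/6
Product = (12)/6 = 2


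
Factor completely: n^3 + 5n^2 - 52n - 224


Try integer roots (divisors of -224). n=7: p(7)=0.
Divide out (n - 7): quotient is n^2 + 12n + 32.
Factor the quadratic: (n + 8)(n + 4)
Result: (n - 7)(n + 8)(n + 4)


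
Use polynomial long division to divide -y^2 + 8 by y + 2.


(-y^2 + 8) / (y + 2)
Step 1: -y * (y + 2) = -y^2 - 2y; subtract.
Step 2: 2 * (y + 2) = 2y + 4; subtract.
Quotient: -y + 2, Remainder: 4


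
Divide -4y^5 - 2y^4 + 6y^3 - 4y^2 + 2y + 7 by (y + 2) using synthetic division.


Synthetic division with c = -2. Coefficients: -4, -2, 6, -4, 2, 7
Bring down -4.
  -4 * -2 = 8; 8 - 2 = 6
  6 * -2 = -12; -12 + 6 = -6
  -6 * -2 = 12; 12 - 4 = 8
  8 * -2 = -16; -16 + 2 = -14
  -14 * -2 = 28; 28 + 7 = 35
Quotient: -4y^4 + 6y^3 - 6y^2 + 8y - 14, Remainder: 35


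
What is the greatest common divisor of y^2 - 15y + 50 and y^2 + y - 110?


Factor each:
  y^2 - 15y + 50 = (y - 10)(y - 5)
  y^2 + y - 110 = (y - 10)(y + 11)
Common monic factor: y - 10


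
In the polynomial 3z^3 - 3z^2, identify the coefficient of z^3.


Read off the coefficient of z^3: 3


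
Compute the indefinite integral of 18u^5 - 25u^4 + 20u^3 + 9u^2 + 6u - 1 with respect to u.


Reverse power rule on each term:
  ∫ 18u^5 du = 3u^6
  ∫ -25u^4 du = -5u^5
  ∫ 20u^3 du = 5u^4
  ∫ 9u^2 du = 3u^3
  ∫ 6u du = 3u^2
  ∫ -1 du = -u
F(u) = 3u^6 - 5u^5 + 5u^4 + 3u^3 + 3u^2 - u + C


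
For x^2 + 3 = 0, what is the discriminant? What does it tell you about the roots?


D = b^2 - 4ac = (0)^2 - 4(1)(3) = 0 - 12 = -12
Since D < 0: two complex conjugate roots (no real roots)


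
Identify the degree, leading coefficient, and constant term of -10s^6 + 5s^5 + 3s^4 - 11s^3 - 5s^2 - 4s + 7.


Highest power of s is 6, with coefficient -10. Constant term is 7.
Degree = 6, leading coefficient = -10, constant term = 7


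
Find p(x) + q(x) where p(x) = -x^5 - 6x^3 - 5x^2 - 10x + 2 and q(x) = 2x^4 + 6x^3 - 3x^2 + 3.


Align terms by degree and add:
  -x^5 - 6x^3 - 5x^2 - 10x + 2
+ 2x^4 + 6x^3 - 3x^2 + 3
= -x^5 + 2x^4 - 8x^2 - 10x + 5


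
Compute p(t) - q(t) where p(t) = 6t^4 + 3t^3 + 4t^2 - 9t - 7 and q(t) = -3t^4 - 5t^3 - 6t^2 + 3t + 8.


Distribute the minus sign:
  (6t^4 + 3t^3 + 4t^2 - 9t - 7)
- (-3t^4 - 5t^3 - 6t^2 + 3t + 8)
Negate second polynomial: 3t^4 + 5t^3 + 6t^2 - 3t - 8
Add: 9t^4 + 8t^3 + 10t^2 - 12t - 15


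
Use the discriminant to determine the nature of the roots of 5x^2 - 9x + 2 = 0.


D = b^2 - 4ac = (-9)^2 - 4(5)(2) = 81 - 40 = 41
Since D > 0: two distinct irrational roots


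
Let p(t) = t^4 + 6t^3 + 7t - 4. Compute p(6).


Using direct substitution:
  1 * (6)^4 = 1296
  6 * (6)^3 = 1296
  0 * (6)^2 = 0
  7 * (6)^1 = 42
  constant: -4
Sum = 1296 + 1296 + 0 + 42 - 4 = 2630


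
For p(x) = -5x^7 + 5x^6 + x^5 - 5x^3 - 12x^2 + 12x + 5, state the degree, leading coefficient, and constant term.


Highest power of x is 7, with coefficient -5. Constant term is 5.
Degree = 7, leading coefficient = -5, constant term = 5


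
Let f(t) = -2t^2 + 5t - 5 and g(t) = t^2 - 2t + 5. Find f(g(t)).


Substitute g(t) into f:
f(g(t)) = -2*(t^2 - 2t + 5)^2 + 5*(t^2 - 2t + 5) + (-5)
(t^2 - 2t + 5)^2 = t^4 - 4t^3 + 14t^2 - 20t + 25
Expand and combine: -2t^4 + 8t^3 - 23t^2 + 30t - 30


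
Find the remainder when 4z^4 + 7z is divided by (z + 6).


By the Remainder Theorem, the remainder equals p(-6):
  4*(-6)^4 = 5184
  0*(-6)^3 = 0
  0*(-6)^2 = 0
  7*(-6)^1 = -42
  constant: 0
Sum: 5184 + 0 + 0 - 42 + 0 = 5142


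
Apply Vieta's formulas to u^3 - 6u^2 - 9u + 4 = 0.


Monic cubic u^3+bu^2+cu+d=0: sum=-b, pairwise sum=c, product=-d.
b=-6, c=-9, d=4
r1+r2+r3 = 6
r1r2+r1r3+r2r3 = -9
r1r2r3 = -4


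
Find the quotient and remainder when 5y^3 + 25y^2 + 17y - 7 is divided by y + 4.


(5y^3 + 25y^2 + 17y - 7) / (y + 4)
Step 1: 5y^2 * (y + 4) = 5y^3 + 20y^2; subtract.
Step 2: 5y * (y + 4) = 5y^2 + 20y; subtract.
Step 3: -3 * (y + 4) = -3y - 12; subtract.
Quotient: 5y^2 + 5y - 3, Remainder: 5


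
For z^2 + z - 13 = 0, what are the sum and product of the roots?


For az^2+bz+c=0: sum = -b/a, product = c/a.
a=1, b=1, c=-13
Sum = -(1)/1 = -1
Product = (-13)/1 = -13


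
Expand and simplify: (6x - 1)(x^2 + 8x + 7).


Distribute each term of the first polynomial:
  (6x)(x^2 + 8x + 7) = 6x^3 + 48x^2 + 42x
  (-1)(x^2 + 8x + 7) = -x^2 - 8x - 7
Sum: 6x^3 + 47x^2 + 34x - 7


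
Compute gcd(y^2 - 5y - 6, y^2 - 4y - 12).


Factor each:
  y^2 - 5y - 6 = (y - 6)(y + 1)
  y^2 - 4y - 12 = (y - 6)(y + 2)
Common monic factor: y - 6


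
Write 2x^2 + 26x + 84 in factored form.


Roots satisfy r1 + r2 = -b/a = -13 and r1*r2 = c/a = 42.
So r1 = -6, r2 = -7.
2x^2 + 26x + 84 = 2(x - r1)(x - r2) = 2(x + 6)(x + 7)


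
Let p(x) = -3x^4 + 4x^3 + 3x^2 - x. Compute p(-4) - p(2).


p(-4) = -972
p(2) = -6
p(-4) - p(2) = -972 + 6 = -966


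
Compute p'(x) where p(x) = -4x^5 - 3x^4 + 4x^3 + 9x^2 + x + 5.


Apply the power rule term by term:
  d/dx(-4x^5) = -20x^4
  d/dx(-3x^4) = -12x^3
  d/dx(4x^3) = 12x^2
  d/dx(9x^2) = 18x
  d/dx(x) = 1
  d/dx(5) = 0
p'(x) = -20x^4 - 12x^3 + 12x^2 + 18x + 1


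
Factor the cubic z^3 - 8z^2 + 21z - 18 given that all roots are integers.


Try integer roots (divisors of -18). z=3: p(3)=0.
Divide out (z - 3): quotient is z^2 - 5z + 6.
Factor the quadratic: (z - 3)(z - 2)
Result: (z - 3)(z - 3)(z - 2)


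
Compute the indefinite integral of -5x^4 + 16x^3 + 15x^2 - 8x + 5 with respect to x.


Reverse power rule on each term:
  ∫ -5x^4 dx = -x^5
  ∫ 16x^3 dx = 4x^4
  ∫ 15x^2 dx = 5x^3
  ∫ -8x dx = -4x^2
  ∫ 5 dx = 5x
F(x) = -x^5 + 4x^4 + 5x^3 - 4x^2 + 5x + C


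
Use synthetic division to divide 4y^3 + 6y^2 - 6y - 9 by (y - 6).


Synthetic division with c = 6. Coefficients: 4, 6, -6, -9
Bring down 4.
  4 * 6 = 24; 24 + 6 = 30
  30 * 6 = 180; 180 - 6 = 174
  174 * 6 = 1044; 1044 - 9 = 1035
Quotient: 4y^2 + 30y + 174, Remainder: 1035


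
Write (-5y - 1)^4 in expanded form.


Expand (-5y - 1)^4 by repeated multiplication:
  (-5y - 1)^2 = 25y^2 + 10y + 1
  (-5y - 1)^3 = -125y^3 - 75y^2 - 15y - 1
= 625y^4 + 500y^3 + 150y^2 + 20y + 1


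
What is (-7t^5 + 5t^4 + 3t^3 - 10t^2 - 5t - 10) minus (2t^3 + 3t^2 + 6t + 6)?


Distribute the minus sign:
  (-7t^5 + 5t^4 + 3t^3 - 10t^2 - 5t - 10)
- (2t^3 + 3t^2 + 6t + 6)
Negate second polynomial: -2t^3 - 3t^2 - 6t - 6
Add: -7t^5 + 5t^4 + t^3 - 13t^2 - 11t - 16


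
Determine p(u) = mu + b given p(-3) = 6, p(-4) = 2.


p(u) = mu + b. Using p(-3)=6, p(-4)=2:
m = (6 - 2)/(-3 + 4) = 4/1 = 4
b = 6 - m*(-3) = 6 + 12 = 18
p(u) = 4u + 18


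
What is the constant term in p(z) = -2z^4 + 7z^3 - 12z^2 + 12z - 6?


Read off the constant term: -6


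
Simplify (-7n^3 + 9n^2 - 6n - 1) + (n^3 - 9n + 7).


Align terms by degree and add:
  -7n^3 + 9n^2 - 6n - 1
+ n^3 - 9n + 7
= -6n^3 + 9n^2 - 15n + 6


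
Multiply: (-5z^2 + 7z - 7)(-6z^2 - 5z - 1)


Distribute each term of the first polynomial:
  (-5z^2)(-6z^2 - 5z - 1) = 30z^4 + 25z^3 + 5z^2
  (7z)(-6z^2 - 5z - 1) = -42z^3 - 35z^2 - 7z
  (-7)(-6z^2 - 5z - 1) = 42z^2 + 35z + 7
Sum: 30z^4 - 17z^3 + 12z^2 + 28z + 7


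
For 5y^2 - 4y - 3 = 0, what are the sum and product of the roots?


For ay^2+by+c=0: sum = -b/a, product = c/a.
a=5, b=-4, c=-3
Sum = -(-4)/5 = 4/5
Product = (-3)/5 = -3/5


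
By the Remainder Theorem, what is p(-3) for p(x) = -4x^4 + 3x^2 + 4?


By the Remainder Theorem, the remainder equals p(-3):
  -4*(-3)^4 = -324
  0*(-3)^3 = 0
  3*(-3)^2 = 27
  0*(-3)^1 = 0
  constant: 4
Sum: -324 + 0 + 27 + 0 + 4 = -293


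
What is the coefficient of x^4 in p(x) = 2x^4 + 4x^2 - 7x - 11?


Read off the coefficient of x^4: 2


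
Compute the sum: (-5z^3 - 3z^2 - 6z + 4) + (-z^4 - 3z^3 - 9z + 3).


Align terms by degree and add:
  -5z^3 - 3z^2 - 6z + 4
  -z^4 - 3z^3 - 9z + 3
= -z^4 - 8z^3 - 3z^2 - 15z + 7


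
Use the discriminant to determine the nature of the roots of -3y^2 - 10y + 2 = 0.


D = b^2 - 4ac = (-10)^2 - 4(-3)(2) = 100 + 24 = 124
Since D > 0: two distinct irrational roots


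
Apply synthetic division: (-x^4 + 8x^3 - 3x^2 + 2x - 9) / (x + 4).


Synthetic division with c = -4. Coefficients: -1, 8, -3, 2, -9
Bring down -1.
  -1 * -4 = 4; 4 + 8 = 12
  12 * -4 = -48; -48 - 3 = -51
  -51 * -4 = 204; 204 + 2 = 206
  206 * -4 = -824; -824 - 9 = -833
Quotient: -x^3 + 12x^2 - 51x + 206, Remainder: -833


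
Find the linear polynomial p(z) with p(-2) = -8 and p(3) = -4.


p(z) = mz + b. Using p(-2)=-8, p(3)=-4:
m = (-8 + 4)/(-2 - 3) = -4/-5 = 4/5
b = -8 - m*(-2) = -8 + 8/5 = -32/5
p(z) = (4/5)z - (32/5)


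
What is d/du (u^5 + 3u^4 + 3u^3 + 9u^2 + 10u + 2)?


Apply the power rule term by term:
  d/du(u^5) = 5u^4
  d/du(3u^4) = 12u^3
  d/du(3u^3) = 9u^2
  d/du(9u^2) = 18u
  d/du(10u) = 10
  d/du(2) = 0
p'(u) = 5u^4 + 12u^3 + 9u^2 + 18u + 10


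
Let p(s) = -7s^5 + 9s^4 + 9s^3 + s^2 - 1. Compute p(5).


Using direct substitution:
  -7 * (5)^5 = -21875
  9 * (5)^4 = 5625
  9 * (5)^3 = 1125
  1 * (5)^2 = 25
  0 * (5)^1 = 0
  constant: -1
Sum = -21875 + 5625 + 1125 + 25 + 0 - 1 = -15101


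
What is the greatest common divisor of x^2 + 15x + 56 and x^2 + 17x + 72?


Factor each:
  x^2 + 15x + 56 = (x + 8)(x + 7)
  x^2 + 17x + 72 = (x + 8)(x + 9)
Common monic factor: x + 8


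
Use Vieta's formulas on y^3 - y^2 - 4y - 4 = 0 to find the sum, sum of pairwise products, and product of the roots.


Monic cubic y^3+by^2+cy+d=0: sum=-b, pairwise sum=c, product=-d.
b=-1, c=-4, d=-4
r1+r2+r3 = 1
r1r2+r1r3+r2r3 = -4
r1r2r3 = 4


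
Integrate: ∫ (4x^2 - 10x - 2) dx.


Reverse power rule on each term:
  ∫ 4x^2 dx = (4/3)x^3
  ∫ -10x dx = -5x^2
  ∫ -2 dx = -2x
F(x) = (4/3)x^3 - 5x^2 - 2x + C


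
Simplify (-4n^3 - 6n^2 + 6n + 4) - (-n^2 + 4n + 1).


Distribute the minus sign:
  (-4n^3 - 6n^2 + 6n + 4)
- (-n^2 + 4n + 1)
Negate second polynomial: n^2 - 4n - 1
Add: -4n^3 - 5n^2 + 2n + 3


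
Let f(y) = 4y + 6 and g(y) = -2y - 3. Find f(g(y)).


Substitute g(y) into f:
f(g(y)) = 4*(-2y - 3) + 6
Expand and combine: -8y - 6


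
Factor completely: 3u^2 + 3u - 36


Roots satisfy r1 + r2 = -b/a = -1 and r1*r2 = c/a = -12.
So r1 = -4, r2 = 3.
3u^2 + 3u - 36 = 3(u - r1)(u - r2) = 3(u + 4)(u - 3)


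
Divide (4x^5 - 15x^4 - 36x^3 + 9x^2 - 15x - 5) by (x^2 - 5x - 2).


(4x^5 - 15x^4 - 36x^3 + 9x^2 - 15x - 5) / (x^2 - 5x - 2)
Step 1: 4x^3 * (x^2 - 5x - 2) = 4x^5 - 20x^4 - 8x^3; subtract.
Step 2: 5x^2 * (x^2 - 5x - 2) = 5x^4 - 25x^3 - 10x^2; subtract.
Step 3: -3x * (x^2 - 5x - 2) = -3x^3 + 15x^2 + 6x; subtract.
Step 4: 4 * (x^2 - 5x - 2) = 4x^2 - 20x - 8; subtract.
Quotient: 4x^3 + 5x^2 - 3x + 4, Remainder: -x + 3


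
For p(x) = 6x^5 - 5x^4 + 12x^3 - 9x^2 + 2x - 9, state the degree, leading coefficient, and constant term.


Highest power of x is 5, with coefficient 6. Constant term is -9.
Degree = 5, leading coefficient = 6, constant term = -9


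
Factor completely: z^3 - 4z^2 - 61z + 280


Try integer roots (divisors of 280). z=5: p(5)=0.
Divide out (z - 5): quotient is z^2 + z - 56.
Factor the quadratic: (z + 8)(z - 7)
Result: (z - 5)(z + 8)(z - 7)


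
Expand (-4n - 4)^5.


Expand (-4n - 4)^5 by repeated multiplication:
  (-4n - 4)^2 = 16n^2 + 32n + 16
  (-4n - 4)^3 = -64n^3 - 192n^2 - 192n - 64
  (-4n - 4)^4 = 256n^4 + 1024n^3 + 1536n^2 + 1024n + 256
= -1024n^5 - 5120n^4 - 10240n^3 - 10240n^2 - 5120n - 1024


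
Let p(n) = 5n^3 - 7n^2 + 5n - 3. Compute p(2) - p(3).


p(2) = 19
p(3) = 84
p(2) - p(3) = 19 - 84 = -65


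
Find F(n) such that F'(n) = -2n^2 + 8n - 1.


Reverse power rule on each term:
  ∫ -2n^2 dn = -(2/3)n^3
  ∫ 8n dn = 4n^2
  ∫ -1 dn = -n
F(n) = -(2/3)n^3 + 4n^2 - n + C


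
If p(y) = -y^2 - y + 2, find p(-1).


Using direct substitution:
  -1 * (-1)^2 = -1
  -1 * (-1)^1 = 1
  constant: 2
Sum = -1 + 1 + 2 = 2


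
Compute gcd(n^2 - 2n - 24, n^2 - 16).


Factor each:
  n^2 - 2n - 24 = (n + 4)(n - 6)
  n^2 - 16 = (n + 4)(n - 4)
Common monic factor: n + 4


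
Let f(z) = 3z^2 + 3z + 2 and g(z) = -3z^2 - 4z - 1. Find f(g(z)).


Substitute g(z) into f:
f(g(z)) = 3*(-3z^2 - 4z - 1)^2 + 3*(-3z^2 - 4z - 1) + 2
(-3z^2 - 4z - 1)^2 = 9z^4 + 24z^3 + 22z^2 + 8z + 1
Expand and combine: 27z^4 + 72z^3 + 57z^2 + 12z + 2


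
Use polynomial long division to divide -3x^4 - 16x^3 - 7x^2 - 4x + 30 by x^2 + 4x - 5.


(-3x^4 - 16x^3 - 7x^2 - 4x + 30) / (x^2 + 4x - 5)
Step 1: -3x^2 * (x^2 + 4x - 5) = -3x^4 - 12x^3 + 15x^2; subtract.
Step 2: -4x * (x^2 + 4x - 5) = -4x^3 - 16x^2 + 20x; subtract.
Step 3: -6 * (x^2 + 4x - 5) = -6x^2 - 24x + 30; subtract.
Quotient: -3x^2 - 4x - 6, Remainder: 0


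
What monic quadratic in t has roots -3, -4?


p(t) = (t + 3)(t + 4)
Expand: t^2 + 7t + 12


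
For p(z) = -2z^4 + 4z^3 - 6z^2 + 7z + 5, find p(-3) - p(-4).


p(-3) = -340
p(-4) = -887
p(-3) - p(-4) = -340 + 887 = 547


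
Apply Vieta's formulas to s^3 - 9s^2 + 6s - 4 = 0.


Monic cubic s^3+bs^2+cs+d=0: sum=-b, pairwise sum=c, product=-d.
b=-9, c=6, d=-4
r1+r2+r3 = 9
r1r2+r1r3+r2r3 = 6
r1r2r3 = 4


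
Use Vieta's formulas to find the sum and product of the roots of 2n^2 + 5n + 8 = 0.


For an^2+bn+c=0: sum = -b/a, product = c/a.
a=2, b=5, c=8
Sum = -(5)/2 = -5/2
Product = (8)/2 = 4


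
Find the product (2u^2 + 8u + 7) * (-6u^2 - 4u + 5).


Distribute each term of the first polynomial:
  (2u^2)(-6u^2 - 4u + 5) = -12u^4 - 8u^3 + 10u^2
  (8u)(-6u^2 - 4u + 5) = -48u^3 - 32u^2 + 40u
  (7)(-6u^2 - 4u + 5) = -42u^2 - 28u + 35
Sum: -12u^4 - 56u^3 - 64u^2 + 12u + 35


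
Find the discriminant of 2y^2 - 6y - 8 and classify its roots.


D = b^2 - 4ac = (-6)^2 - 4(2)(-8) = 36 + 64 = 100
Since D > 0: two distinct rational roots


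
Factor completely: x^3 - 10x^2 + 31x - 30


Try integer roots (divisors of -30). x=3: p(3)=0.
Divide out (x - 3): quotient is x^2 - 7x + 10.
Factor the quadratic: (x - 5)(x - 2)
Result: (x - 3)(x - 5)(x - 2)


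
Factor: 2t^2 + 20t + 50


Roots satisfy r1 + r2 = -b/a = -10 and r1*r2 = c/a = 25.
So r1 = -5, r2 = -5.
2t^2 + 20t + 50 = 2(t - r1)(t - r2) = 2(t + 5)(t + 5)


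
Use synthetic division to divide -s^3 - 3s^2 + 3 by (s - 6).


Synthetic division with c = 6. Coefficients: -1, -3, 0, 3
Bring down -1.
  -1 * 6 = -6; -6 - 3 = -9
  -9 * 6 = -54; -54 + 0 = -54
  -54 * 6 = -324; -324 + 3 = -321
Quotient: -s^2 - 9s - 54, Remainder: -321


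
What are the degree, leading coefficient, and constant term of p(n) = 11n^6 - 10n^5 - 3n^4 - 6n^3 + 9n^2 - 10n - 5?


Highest power of n is 6, with coefficient 11. Constant term is -5.
Degree = 6, leading coefficient = 11, constant term = -5


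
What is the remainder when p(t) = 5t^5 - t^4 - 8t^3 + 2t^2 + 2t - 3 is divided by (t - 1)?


By the Remainder Theorem, the remainder equals p(1):
  5*(1)^5 = 5
  -1*(1)^4 = -1
  -8*(1)^3 = -8
  2*(1)^2 = 2
  2*(1)^1 = 2
  constant: -3
Sum: 5 - 1 - 8 + 2 + 2 - 3 = -3


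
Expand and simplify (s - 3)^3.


Expand (s - 3)^3 by repeated multiplication:
  (s - 3)^2 = s^2 - 6s + 9
= s^3 - 9s^2 + 27s - 27


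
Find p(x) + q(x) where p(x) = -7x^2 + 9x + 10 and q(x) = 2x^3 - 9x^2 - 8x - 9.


Align terms by degree and add:
  -7x^2 + 9x + 10
+ 2x^3 - 9x^2 - 8x - 9
= 2x^3 - 16x^2 + x + 1


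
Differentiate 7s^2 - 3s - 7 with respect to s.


Apply the power rule term by term:
  d/ds(7s^2) = 14s
  d/ds(-3s) = -3
  d/ds(-7) = 0
p'(s) = 14s - 3


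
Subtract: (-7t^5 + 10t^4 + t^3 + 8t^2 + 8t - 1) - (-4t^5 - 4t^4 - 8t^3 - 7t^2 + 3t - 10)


Distribute the minus sign:
  (-7t^5 + 10t^4 + t^3 + 8t^2 + 8t - 1)
- (-4t^5 - 4t^4 - 8t^3 - 7t^2 + 3t - 10)
Negate second polynomial: 4t^5 + 4t^4 + 8t^3 + 7t^2 - 3t + 10
Add: -3t^5 + 14t^4 + 9t^3 + 15t^2 + 5t + 9


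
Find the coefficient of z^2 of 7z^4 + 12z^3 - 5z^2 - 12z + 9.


Read off the coefficient of z^2: -5


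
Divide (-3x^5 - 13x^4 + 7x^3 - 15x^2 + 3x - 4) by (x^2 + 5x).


(-3x^5 - 13x^4 + 7x^3 - 15x^2 + 3x - 4) / (x^2 + 5x)
Step 1: -3x^3 * (x^2 + 5x) = -3x^5 - 15x^4; subtract.
Step 2: 2x^2 * (x^2 + 5x) = 2x^4 + 10x^3; subtract.
Step 3: -3x * (x^2 + 5x) = -3x^3 - 15x^2; subtract.
Step 4: 0 * (x^2 + 5x) = 0; subtract.
Quotient: -3x^3 + 2x^2 - 3x, Remainder: 3x - 4


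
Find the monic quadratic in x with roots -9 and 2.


p(x) = (x + 9)(x - 2)
Expand: x^2 + 7x - 18


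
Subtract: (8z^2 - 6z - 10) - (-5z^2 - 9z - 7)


Distribute the minus sign:
  (8z^2 - 6z - 10)
- (-5z^2 - 9z - 7)
Negate second polynomial: 5z^2 + 9z + 7
Add: 13z^2 + 3z - 3


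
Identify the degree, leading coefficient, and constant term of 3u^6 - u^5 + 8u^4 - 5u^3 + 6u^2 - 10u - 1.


Highest power of u is 6, with coefficient 3. Constant term is -1.
Degree = 6, leading coefficient = 3, constant term = -1


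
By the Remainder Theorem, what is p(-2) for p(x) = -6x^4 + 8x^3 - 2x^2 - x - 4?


By the Remainder Theorem, the remainder equals p(-2):
  -6*(-2)^4 = -96
  8*(-2)^3 = -64
  -2*(-2)^2 = -8
  -1*(-2)^1 = 2
  constant: -4
Sum: -96 - 64 - 8 + 2 - 4 = -170


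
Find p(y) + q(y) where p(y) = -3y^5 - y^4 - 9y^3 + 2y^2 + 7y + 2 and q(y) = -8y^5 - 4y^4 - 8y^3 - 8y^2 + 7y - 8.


Align terms by degree and add:
  -3y^5 - y^4 - 9y^3 + 2y^2 + 7y + 2
  -8y^5 - 4y^4 - 8y^3 - 8y^2 + 7y - 8
= -11y^5 - 5y^4 - 17y^3 - 6y^2 + 14y - 6


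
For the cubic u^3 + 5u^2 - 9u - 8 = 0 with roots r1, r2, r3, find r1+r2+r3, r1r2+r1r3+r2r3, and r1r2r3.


Monic cubic u^3+bu^2+cu+d=0: sum=-b, pairwise sum=c, product=-d.
b=5, c=-9, d=-8
r1+r2+r3 = -5
r1r2+r1r3+r2r3 = -9
r1r2r3 = 8


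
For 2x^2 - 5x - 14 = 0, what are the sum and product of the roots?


For ax^2+bx+c=0: sum = -b/a, product = c/a.
a=2, b=-5, c=-14
Sum = -(-5)/2 = 5/2
Product = (-14)/2 = -7


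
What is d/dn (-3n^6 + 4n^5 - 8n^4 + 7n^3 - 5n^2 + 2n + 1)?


Apply the power rule term by term:
  d/dn(-3n^6) = -18n^5
  d/dn(4n^5) = 20n^4
  d/dn(-8n^4) = -32n^3
  d/dn(7n^3) = 21n^2
  d/dn(-5n^2) = -10n
  d/dn(2n) = 2
  d/dn(1) = 0
p'(n) = -18n^5 + 20n^4 - 32n^3 + 21n^2 - 10n + 2
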